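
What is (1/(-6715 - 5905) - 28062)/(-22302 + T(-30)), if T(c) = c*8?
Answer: 354142441/284480040 ≈ 1.2449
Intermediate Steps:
T(c) = 8*c
(1/(-6715 - 5905) - 28062)/(-22302 + T(-30)) = (1/(-6715 - 5905) - 28062)/(-22302 + 8*(-30)) = (1/(-12620) - 28062)/(-22302 - 240) = (-1/12620 - 28062)/(-22542) = -354142441/12620*(-1/22542) = 354142441/284480040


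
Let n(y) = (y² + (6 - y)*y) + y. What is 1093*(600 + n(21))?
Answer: 816471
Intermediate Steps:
n(y) = y + y² + y*(6 - y) (n(y) = (y² + y*(6 - y)) + y = y + y² + y*(6 - y))
1093*(600 + n(21)) = 1093*(600 + 7*21) = 1093*(600 + 147) = 1093*747 = 816471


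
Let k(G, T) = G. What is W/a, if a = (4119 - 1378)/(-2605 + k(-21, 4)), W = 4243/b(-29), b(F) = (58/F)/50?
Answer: 278552950/2741 ≈ 1.0162e+5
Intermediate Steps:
b(F) = 29/(25*F) (b(F) = (58/F)*(1/50) = 29/(25*F))
W = -106075 (W = 4243/(((29/25)/(-29))) = 4243/(((29/25)*(-1/29))) = 4243/(-1/25) = 4243*(-25) = -106075)
a = -2741/2626 (a = (4119 - 1378)/(-2605 - 21) = 2741/(-2626) = 2741*(-1/2626) = -2741/2626 ≈ -1.0438)
W/a = -106075/(-2741/2626) = -106075*(-2626/2741) = 278552950/2741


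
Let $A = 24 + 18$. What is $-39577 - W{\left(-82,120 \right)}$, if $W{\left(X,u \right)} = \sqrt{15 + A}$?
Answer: $-39577 - \sqrt{57} \approx -39585.0$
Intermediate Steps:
$A = 42$
$W{\left(X,u \right)} = \sqrt{57}$ ($W{\left(X,u \right)} = \sqrt{15 + 42} = \sqrt{57}$)
$-39577 - W{\left(-82,120 \right)} = -39577 - \sqrt{57}$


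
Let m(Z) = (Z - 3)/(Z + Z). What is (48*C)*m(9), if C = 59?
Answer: 944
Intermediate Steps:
m(Z) = (-3 + Z)/(2*Z) (m(Z) = (-3 + Z)/((2*Z)) = (-3 + Z)*(1/(2*Z)) = (-3 + Z)/(2*Z))
(48*C)*m(9) = (48*59)*((½)*(-3 + 9)/9) = 2832*((½)*(⅑)*6) = 2832*(⅓) = 944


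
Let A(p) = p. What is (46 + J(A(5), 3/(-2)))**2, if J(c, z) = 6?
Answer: 2704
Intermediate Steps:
(46 + J(A(5), 3/(-2)))**2 = (46 + 6)**2 = 52**2 = 2704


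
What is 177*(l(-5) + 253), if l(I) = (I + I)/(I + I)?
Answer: 44958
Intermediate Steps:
l(I) = 1 (l(I) = (2*I)/((2*I)) = (2*I)*(1/(2*I)) = 1)
177*(l(-5) + 253) = 177*(1 + 253) = 177*254 = 44958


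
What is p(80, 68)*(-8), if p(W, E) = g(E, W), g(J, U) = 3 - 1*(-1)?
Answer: -32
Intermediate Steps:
g(J, U) = 4 (g(J, U) = 3 + 1 = 4)
p(W, E) = 4
p(80, 68)*(-8) = 4*(-8) = -32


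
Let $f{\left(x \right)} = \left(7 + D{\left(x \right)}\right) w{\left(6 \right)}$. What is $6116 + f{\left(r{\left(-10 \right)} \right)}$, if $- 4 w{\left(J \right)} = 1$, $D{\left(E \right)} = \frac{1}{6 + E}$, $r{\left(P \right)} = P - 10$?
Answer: $\frac{342399}{56} \approx 6114.3$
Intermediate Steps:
$r{\left(P \right)} = -10 + P$
$w{\left(J \right)} = - \frac{1}{4}$ ($w{\left(J \right)} = \left(- \frac{1}{4}\right) 1 = - \frac{1}{4}$)
$f{\left(x \right)} = - \frac{7}{4} - \frac{1}{4 \left(6 + x\right)}$ ($f{\left(x \right)} = \left(7 + \frac{1}{6 + x}\right) \left(- \frac{1}{4}\right) = - \frac{7}{4} - \frac{1}{4 \left(6 + x\right)}$)
$6116 + f{\left(r{\left(-10 \right)} \right)} = 6116 + \frac{-43 - 7 \left(-10 - 10\right)}{4 \left(6 - 20\right)} = 6116 + \frac{-43 - -140}{4 \left(6 - 20\right)} = 6116 + \frac{-43 + 140}{4 \left(-14\right)} = 6116 + \frac{1}{4} \left(- \frac{1}{14}\right) 97 = 6116 - \frac{97}{56} = \frac{342399}{56}$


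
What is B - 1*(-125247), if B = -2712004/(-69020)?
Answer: 2161814986/17255 ≈ 1.2529e+5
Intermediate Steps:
B = 678001/17255 (B = -2712004*(-1/69020) = 678001/17255 ≈ 39.293)
B - 1*(-125247) = 678001/17255 - 1*(-125247) = 678001/17255 + 125247 = 2161814986/17255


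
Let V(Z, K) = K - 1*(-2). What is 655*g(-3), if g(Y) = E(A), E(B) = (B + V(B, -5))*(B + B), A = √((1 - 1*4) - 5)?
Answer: -10480 - 7860*I*√2 ≈ -10480.0 - 11116.0*I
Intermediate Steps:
V(Z, K) = 2 + K (V(Z, K) = K + 2 = 2 + K)
A = 2*I*√2 (A = √((1 - 4) - 5) = √(-3 - 5) = √(-8) = 2*I*√2 ≈ 2.8284*I)
E(B) = 2*B*(-3 + B) (E(B) = (B + (2 - 5))*(B + B) = (B - 3)*(2*B) = (-3 + B)*(2*B) = 2*B*(-3 + B))
g(Y) = 4*I*√2*(-3 + 2*I*√2) (g(Y) = 2*(2*I*√2)*(-3 + 2*I*√2) = 4*I*√2*(-3 + 2*I*√2))
655*g(-3) = 655*(-16 - 12*I*√2) = -10480 - 7860*I*√2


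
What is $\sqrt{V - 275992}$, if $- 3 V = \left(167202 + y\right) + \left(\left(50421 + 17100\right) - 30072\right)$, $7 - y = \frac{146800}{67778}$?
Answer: $\frac{i \sqrt{3557822454596742}}{101667} \approx 586.69 i$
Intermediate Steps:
$y = \frac{163823}{33889}$ ($y = 7 - \frac{146800}{67778} = 7 - 146800 \cdot \frac{1}{67778} = 7 - \frac{73400}{33889} = \frac{163823}{33889} \approx 4.8341$)
$V = - \frac{6935581562}{101667}$ ($V = - \frac{\left(167202 + \frac{163823}{33889}\right) + \left(\left(50421 + 17100\right) - 30072\right)}{3} = - \frac{\frac{5666472401}{33889} + \left(67521 - 30072\right)}{3} = - \frac{\frac{5666472401}{33889} + 37449}{3} = \left(- \frac{1}{3}\right) \frac{6935581562}{33889} = - \frac{6935581562}{101667} \approx -68219.0$)
$\sqrt{V - 275992} = \sqrt{- \frac{6935581562}{101667} - 275992} = \sqrt{- \frac{34994860226}{101667}} = \frac{i \sqrt{3557822454596742}}{101667}$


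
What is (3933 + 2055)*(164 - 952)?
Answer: -4718544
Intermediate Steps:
(3933 + 2055)*(164 - 952) = 5988*(-788) = -4718544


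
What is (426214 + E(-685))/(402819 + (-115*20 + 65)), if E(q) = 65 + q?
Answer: 212797/200292 ≈ 1.0624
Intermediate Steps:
(426214 + E(-685))/(402819 + (-115*20 + 65)) = (426214 + (65 - 685))/(402819 + (-115*20 + 65)) = (426214 - 620)/(402819 + (-2300 + 65)) = 425594/(402819 - 2235) = 425594/400584 = 425594*(1/400584) = 212797/200292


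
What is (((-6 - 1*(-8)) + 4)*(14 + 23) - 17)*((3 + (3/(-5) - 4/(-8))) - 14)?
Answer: -4551/2 ≈ -2275.5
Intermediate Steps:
(((-6 - 1*(-8)) + 4)*(14 + 23) - 17)*((3 + (3/(-5) - 4/(-8))) - 14) = (((-6 + 8) + 4)*37 - 17)*((3 + (3*(-⅕) - 4*(-⅛))) - 14) = ((2 + 4)*37 - 17)*((3 + (-⅗ + ½)) - 14) = (6*37 - 17)*((3 - ⅒) - 14) = (222 - 17)*(29/10 - 14) = 205*(-111/10) = -4551/2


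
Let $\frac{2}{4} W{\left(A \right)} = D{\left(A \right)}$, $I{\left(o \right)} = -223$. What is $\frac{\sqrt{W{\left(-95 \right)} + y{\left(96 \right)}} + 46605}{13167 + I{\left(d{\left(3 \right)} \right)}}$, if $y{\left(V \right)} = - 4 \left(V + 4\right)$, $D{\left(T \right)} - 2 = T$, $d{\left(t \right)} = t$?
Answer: $\frac{46605}{12944} + \frac{i \sqrt{586}}{12944} \approx 3.6005 + 0.0018702 i$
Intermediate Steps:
$D{\left(T \right)} = 2 + T$
$y{\left(V \right)} = -16 - 4 V$ ($y{\left(V \right)} = - 4 \left(4 + V\right) = -16 - 4 V$)
$W{\left(A \right)} = 4 + 2 A$ ($W{\left(A \right)} = 2 \left(2 + A\right) = 4 + 2 A$)
$\frac{\sqrt{W{\left(-95 \right)} + y{\left(96 \right)}} + 46605}{13167 + I{\left(d{\left(3 \right)} \right)}} = \frac{\sqrt{\left(4 + 2 \left(-95\right)\right) - 400} + 46605}{13167 - 223} = \frac{\sqrt{\left(4 - 190\right) - 400} + 46605}{12944} = \left(\sqrt{-186 - 400} + 46605\right) \frac{1}{12944} = \left(\sqrt{-586} + 46605\right) \frac{1}{12944} = \left(i \sqrt{586} + 46605\right) \frac{1}{12944} = \left(46605 + i \sqrt{586}\right) \frac{1}{12944} = \frac{46605}{12944} + \frac{i \sqrt{586}}{12944}$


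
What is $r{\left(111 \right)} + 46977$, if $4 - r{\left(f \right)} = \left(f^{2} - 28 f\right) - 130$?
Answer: $37898$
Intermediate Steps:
$r{\left(f \right)} = 134 - f^{2} + 28 f$ ($r{\left(f \right)} = 4 - \left(\left(f^{2} - 28 f\right) - 130\right) = 4 - \left(-130 + f^{2} - 28 f\right) = 4 + \left(130 - f^{2} + 28 f\right) = 134 - f^{2} + 28 f$)
$r{\left(111 \right)} + 46977 = \left(134 - 111^{2} + 28 \cdot 111\right) + 46977 = \left(134 - 12321 + 3108\right) + 46977 = -9079 + 46977 = 37898$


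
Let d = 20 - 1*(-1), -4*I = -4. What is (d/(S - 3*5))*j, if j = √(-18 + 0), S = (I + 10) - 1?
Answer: -63*I*√2/5 ≈ -17.819*I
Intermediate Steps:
I = 1 (I = -¼*(-4) = 1)
d = 21 (d = 20 + 1 = 21)
S = 10 (S = (1 + 10) - 1 = 11 - 1 = 10)
j = 3*I*√2 (j = √(-18) = 3*I*√2 ≈ 4.2426*I)
(d/(S - 3*5))*j = (21/(10 - 3*5))*(3*I*√2) = (21/(10 - 15))*(3*I*√2) = (21/(-5))*(3*I*√2) = (21*(-⅕))*(3*I*√2) = -63*I*√2/5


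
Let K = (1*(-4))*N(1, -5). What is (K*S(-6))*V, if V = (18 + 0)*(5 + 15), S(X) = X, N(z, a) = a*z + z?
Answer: -34560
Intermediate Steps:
N(z, a) = z + a*z
V = 360 (V = 18*20 = 360)
K = 16 (K = (1*(-4))*(1*(1 - 5)) = -4*(-4) = 16)
(K*S(-6))*V = (16*(-6))*360 = -96*360 = -34560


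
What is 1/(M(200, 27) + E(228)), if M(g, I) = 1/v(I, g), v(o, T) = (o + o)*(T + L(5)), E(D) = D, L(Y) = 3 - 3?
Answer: 10800/2462401 ≈ 0.0043860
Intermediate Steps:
L(Y) = 0
v(o, T) = 2*T*o (v(o, T) = (o + o)*(T + 0) = (2*o)*T = 2*T*o)
M(g, I) = 1/(2*I*g) (M(g, I) = 1/(2*g*I) = 1/(2*I*g))
1/(M(200, 27) + E(228)) = 1/((½)/(27*200) + 228) = 1/((½)*(1/27)*(1/200) + 228) = 1/(1/10800 + 228) = 1/(2462401/10800) = 10800/2462401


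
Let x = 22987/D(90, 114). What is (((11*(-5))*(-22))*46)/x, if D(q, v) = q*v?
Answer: 571071600/22987 ≈ 24843.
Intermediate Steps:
x = 22987/10260 (x = 22987/((90*114)) = 22987/10260 ≈ 2.2404)
(((11*(-5))*(-22))*46)/x = (((11*(-5))*(-22))*46)/(22987/10260) = (-55*(-22)*46)*(10260/22987) = (1210*46)*(10260/22987) = 55660*(10260/22987) = 571071600/22987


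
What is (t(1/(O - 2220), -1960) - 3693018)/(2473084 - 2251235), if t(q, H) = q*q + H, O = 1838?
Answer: -539185969671/32373093476 ≈ -16.655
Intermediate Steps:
t(q, H) = H + q² (t(q, H) = q² + H = H + q²)
(t(1/(O - 2220), -1960) - 3693018)/(2473084 - 2251235) = ((-1960 + (1/(1838 - 2220))²) - 3693018)/(2473084 - 2251235) = ((-1960 + (1/(-382))²) - 3693018)/221849 = ((-1960 + (-1/382)²) - 3693018)*(1/221849) = ((-1960 + 1/145924) - 3693018)*(1/221849) = (-286011039/145924 - 3693018)*(1/221849) = -539185969671/145924*1/221849 = -539185969671/32373093476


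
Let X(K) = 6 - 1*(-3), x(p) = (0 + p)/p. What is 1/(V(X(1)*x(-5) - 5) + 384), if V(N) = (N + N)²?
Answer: 1/448 ≈ 0.0022321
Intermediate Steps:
x(p) = 1 (x(p) = p/p = 1)
X(K) = 9 (X(K) = 6 + 3 = 9)
V(N) = 4*N² (V(N) = (2*N)² = 4*N²)
1/(V(X(1)*x(-5) - 5) + 384) = 1/(4*(9*1 - 5)² + 384) = 1/(4*(9 - 5)² + 384) = 1/(4*4² + 384) = 1/(4*16 + 384) = 1/(64 + 384) = 1/448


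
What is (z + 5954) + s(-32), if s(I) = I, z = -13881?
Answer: -7959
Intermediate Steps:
(z + 5954) + s(-32) = (-13881 + 5954) - 32 = -7927 - 32 = -7959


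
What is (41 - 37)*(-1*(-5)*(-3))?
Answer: -60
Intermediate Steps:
(41 - 37)*(-1*(-5)*(-3)) = 4*(5*(-3)) = 4*(-15) = -60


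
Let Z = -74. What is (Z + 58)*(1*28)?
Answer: -448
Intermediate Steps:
(Z + 58)*(1*28) = (-74 + 58)*(1*28) = -16*28 = -448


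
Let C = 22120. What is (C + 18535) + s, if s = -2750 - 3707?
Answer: 34198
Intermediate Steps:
s = -6457
(C + 18535) + s = (22120 + 18535) - 6457 = 40655 - 6457 = 34198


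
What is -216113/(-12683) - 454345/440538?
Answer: 89443531159/5587343454 ≈ 16.008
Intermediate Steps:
-216113/(-12683) - 454345/440538 = -216113*(-1/12683) - 454345*1/440538 = 216113/12683 - 454345/440538 = 89443531159/5587343454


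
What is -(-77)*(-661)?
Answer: -50897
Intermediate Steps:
-(-77)*(-661) = -77*661 = -50897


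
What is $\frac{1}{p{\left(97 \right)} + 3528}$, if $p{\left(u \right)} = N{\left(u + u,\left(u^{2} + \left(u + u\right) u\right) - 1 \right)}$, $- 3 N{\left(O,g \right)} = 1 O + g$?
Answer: $- \frac{3}{17836} \approx -0.0001682$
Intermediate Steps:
$N{\left(O,g \right)} = - \frac{O}{3} - \frac{g}{3}$ ($N{\left(O,g \right)} = - \frac{1 O + g}{3} = - \frac{O + g}{3} = - \frac{O}{3} - \frac{g}{3}$)
$p{\left(u \right)} = \frac{1}{3} - u^{2} - \frac{2 u}{3}$ ($p{\left(u \right)} = - \frac{u + u}{3} - \frac{\left(u^{2} + \left(u + u\right) u\right) - 1}{3} = - \frac{2 u}{3} - \frac{\left(u^{2} + 2 u u\right) - 1}{3} = - \frac{2 u}{3} - \frac{\left(u^{2} + 2 u^{2}\right) - 1}{3} = - \frac{2 u}{3} - \frac{3 u^{2} - 1}{3} = - \frac{2 u}{3} - \frac{-1 + 3 u^{2}}{3} = - \frac{2 u}{3} - \left(- \frac{1}{3} + u^{2}\right) = \frac{1}{3} - u^{2} - \frac{2 u}{3}$)
$\frac{1}{p{\left(97 \right)} + 3528} = \frac{1}{\left(\frac{1}{3} - 97^{2} - \frac{194}{3}\right) + 3528} = \frac{1}{\left(\frac{1}{3} - 9409 - \frac{194}{3}\right) + 3528} = \frac{1}{- \frac{28420}{3} + 3528} = \frac{1}{- \frac{17836}{3}} = - \frac{3}{17836}$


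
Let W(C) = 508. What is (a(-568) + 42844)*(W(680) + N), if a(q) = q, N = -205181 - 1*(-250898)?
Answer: 1954208100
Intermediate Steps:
N = 45717 (N = -205181 + 250898 = 45717)
(a(-568) + 42844)*(W(680) + N) = (-568 + 42844)*(508 + 45717) = 42276*46225 = 1954208100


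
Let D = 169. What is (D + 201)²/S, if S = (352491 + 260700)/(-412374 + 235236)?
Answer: -8083397400/204397 ≈ -39548.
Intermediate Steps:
S = -204397/59046 (S = 613191/(-177138) = 613191*(-1/177138) = -204397/59046 ≈ -3.4617)
(D + 201)²/S = (169 + 201)²/(-204397/59046) = 370²*(-59046/204397) = 136900*(-59046/204397) = -8083397400/204397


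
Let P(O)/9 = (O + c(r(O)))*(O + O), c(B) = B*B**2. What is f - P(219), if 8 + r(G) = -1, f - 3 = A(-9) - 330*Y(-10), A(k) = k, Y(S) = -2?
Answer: 2011074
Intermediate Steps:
f = 654 (f = 3 + (-9 - 330*(-2)) = 3 + (-9 + 660) = 3 + 651 = 654)
r(G) = -9 (r(G) = -8 - 1 = -9)
c(B) = B**3
P(O) = 18*O*(-729 + O) (P(O) = 9*((O + (-9)**3)*(O + O)) = 9*((O - 729)*(2*O)) = 9*((-729 + O)*(2*O)) = 9*(2*O*(-729 + O)) = 18*O*(-729 + O))
f - P(219) = 654 - 18*219*(-729 + 219) = 654 - 18*219*(-510) = 654 - 1*(-2010420) = 654 + 2010420 = 2011074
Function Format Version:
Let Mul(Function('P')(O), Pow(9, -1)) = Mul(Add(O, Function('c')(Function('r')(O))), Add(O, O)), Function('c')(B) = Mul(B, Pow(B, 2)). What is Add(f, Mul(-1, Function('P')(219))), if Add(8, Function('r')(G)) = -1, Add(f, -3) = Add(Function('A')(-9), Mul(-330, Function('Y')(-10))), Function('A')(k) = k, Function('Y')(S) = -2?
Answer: 2011074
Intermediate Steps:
f = 654 (f = Add(3, Add(-9, Mul(-330, -2))) = Add(3, Add(-9, 660)) = Add(3, 651) = 654)
Function('r')(G) = -9 (Function('r')(G) = Add(-8, -1) = -9)
Function('c')(B) = Pow(B, 3)
Function('P')(O) = Mul(18, O, Add(-729, O)) (Function('P')(O) = Mul(9, Mul(Add(O, Pow(-9, 3)), Add(O, O))) = Mul(9, Mul(Add(O, -729), Mul(2, O))) = Mul(9, Mul(Add(-729, O), Mul(2, O))) = Mul(9, Mul(2, O, Add(-729, O))) = Mul(18, O, Add(-729, O)))
Add(f, Mul(-1, Function('P')(219))) = Add(654, Mul(-1, Mul(18, 219, Add(-729, 219)))) = Add(654, Mul(-1, Mul(18, 219, -510))) = Add(654, Mul(-1, -2010420)) = Add(654, 2010420) = 2011074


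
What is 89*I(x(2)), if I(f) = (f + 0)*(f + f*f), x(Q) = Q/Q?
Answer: 178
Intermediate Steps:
x(Q) = 1
I(f) = f*(f + f**2)
89*I(x(2)) = 89*(1**2*(1 + 1)) = 89*(1*2) = 89*2 = 178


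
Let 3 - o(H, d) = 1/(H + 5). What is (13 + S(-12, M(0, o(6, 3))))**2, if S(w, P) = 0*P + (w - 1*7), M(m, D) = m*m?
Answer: 36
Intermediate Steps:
o(H, d) = 3 - 1/(5 + H) (o(H, d) = 3 - 1/(H + 5) = 3 - 1/(5 + H))
M(m, D) = m**2
S(w, P) = -7 + w (S(w, P) = 0 + (w - 7) = 0 + (-7 + w) = -7 + w)
(13 + S(-12, M(0, o(6, 3))))**2 = (13 + (-7 - 12))**2 = (13 - 19)**2 = (-6)**2 = 36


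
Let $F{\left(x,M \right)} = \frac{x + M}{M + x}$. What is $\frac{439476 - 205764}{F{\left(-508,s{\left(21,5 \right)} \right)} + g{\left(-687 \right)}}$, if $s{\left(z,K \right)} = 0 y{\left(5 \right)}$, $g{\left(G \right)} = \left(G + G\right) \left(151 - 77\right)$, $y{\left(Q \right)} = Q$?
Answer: $- \frac{233712}{101675} \approx -2.2986$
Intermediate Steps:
$g{\left(G \right)} = 148 G$ ($g{\left(G \right)} = 2 G 74 = 148 G$)
$s{\left(z,K \right)} = 0$ ($s{\left(z,K \right)} = 0 \cdot 5 = 0$)
$F{\left(x,M \right)} = 1$ ($F{\left(x,M \right)} = \frac{M + x}{M + x} = 1$)
$\frac{439476 - 205764}{F{\left(-508,s{\left(21,5 \right)} \right)} + g{\left(-687 \right)}} = \frac{439476 - 205764}{1 + 148 \left(-687\right)} = \frac{233712}{1 - 101676} = \frac{233712}{-101675} = 233712 \left(- \frac{1}{101675}\right) = - \frac{233712}{101675}$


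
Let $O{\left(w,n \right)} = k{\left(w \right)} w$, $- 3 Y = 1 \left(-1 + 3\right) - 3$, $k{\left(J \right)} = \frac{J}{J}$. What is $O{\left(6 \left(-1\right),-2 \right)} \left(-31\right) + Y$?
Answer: $\frac{559}{3} \approx 186.33$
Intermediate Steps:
$k{\left(J \right)} = 1$
$Y = \frac{1}{3}$ ($Y = - \frac{1 \left(-1 + 3\right) - 3}{3} = - \frac{1 \cdot 2 - 3}{3} = - \frac{2 - 3}{3} = \left(- \frac{1}{3}\right) \left(-1\right) = \frac{1}{3} \approx 0.33333$)
$O{\left(w,n \right)} = w$ ($O{\left(w,n \right)} = 1 w = w$)
$O{\left(6 \left(-1\right),-2 \right)} \left(-31\right) + Y = 6 \left(-1\right) \left(-31\right) + \frac{1}{3} = \left(-6\right) \left(-31\right) + \frac{1}{3} = 186 + \frac{1}{3} = \frac{559}{3}$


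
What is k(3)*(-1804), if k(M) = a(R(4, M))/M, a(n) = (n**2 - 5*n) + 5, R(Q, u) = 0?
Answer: -9020/3 ≈ -3006.7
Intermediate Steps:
a(n) = 5 + n**2 - 5*n
k(M) = 5/M (k(M) = (5 + 0**2 - 5*0)/M = (5 + 0 + 0)/M = 5/M)
k(3)*(-1804) = (5/3)*(-1804) = -9020/3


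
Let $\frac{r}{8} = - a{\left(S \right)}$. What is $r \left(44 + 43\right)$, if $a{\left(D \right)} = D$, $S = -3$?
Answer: $2088$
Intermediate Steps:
$r = 24$ ($r = 8 \left(\left(-1\right) \left(-3\right)\right) = 8 \cdot 3 = 24$)
$r \left(44 + 43\right) = 24 \left(44 + 43\right) = 24 \cdot 87 = 2088$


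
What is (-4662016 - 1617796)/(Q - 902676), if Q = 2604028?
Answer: -1569953/425338 ≈ -3.6911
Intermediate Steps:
(-4662016 - 1617796)/(Q - 902676) = (-4662016 - 1617796)/(2604028 - 902676) = -6279812/1701352 = -6279812*1/1701352 = -1569953/425338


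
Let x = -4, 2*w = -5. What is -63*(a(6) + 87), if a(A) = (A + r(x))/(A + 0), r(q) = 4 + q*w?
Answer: -5691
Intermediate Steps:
w = -5/2 (w = (½)*(-5) = -5/2 ≈ -2.5000)
r(q) = 4 - 5*q/2 (r(q) = 4 + q*(-5/2) = 4 - 5*q/2)
a(A) = (14 + A)/A (a(A) = (A + (4 - 5/2*(-4)))/(A + 0) = (A + (4 + 10))/A = (A + 14)/A = (14 + A)/A)
-63*(a(6) + 87) = -63*((14 + 6)/6 + 87) = -63*((⅙)*20 + 87) = -63*(10/3 + 87) = -63*271/3 = -5691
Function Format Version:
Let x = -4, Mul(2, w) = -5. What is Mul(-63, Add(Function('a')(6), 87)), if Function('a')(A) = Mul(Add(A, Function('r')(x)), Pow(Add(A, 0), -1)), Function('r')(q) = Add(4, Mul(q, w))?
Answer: -5691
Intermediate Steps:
w = Rational(-5, 2) (w = Mul(Rational(1, 2), -5) = Rational(-5, 2) ≈ -2.5000)
Function('r')(q) = Add(4, Mul(Rational(-5, 2), q)) (Function('r')(q) = Add(4, Mul(q, Rational(-5, 2))) = Add(4, Mul(Rational(-5, 2), q)))
Function('a')(A) = Mul(Pow(A, -1), Add(14, A)) (Function('a')(A) = Mul(Add(A, Add(4, Mul(Rational(-5, 2), -4))), Pow(Add(A, 0), -1)) = Mul(Add(A, Add(4, 10)), Pow(A, -1)) = Mul(Add(A, 14), Pow(A, -1)) = Mul(Add(14, A), Pow(A, -1)) = Mul(Pow(A, -1), Add(14, A)))
Mul(-63, Add(Function('a')(6), 87)) = Mul(-63, Add(Mul(Pow(6, -1), Add(14, 6)), 87)) = Mul(-63, Add(Mul(Rational(1, 6), 20), 87)) = Mul(-63, Add(Rational(10, 3), 87)) = Mul(-63, Rational(271, 3)) = -5691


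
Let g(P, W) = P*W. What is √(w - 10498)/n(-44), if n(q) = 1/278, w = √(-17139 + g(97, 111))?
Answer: 278*√(-10498 + 6*I*√177) ≈ 108.29 + 28484.0*I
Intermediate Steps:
w = 6*I*√177 (w = √(-17139 + 97*111) = √(-17139 + 10767) = √(-6372) = 6*I*√177 ≈ 79.825*I)
n(q) = 1/278
√(w - 10498)/n(-44) = √(6*I*√177 - 10498)/(1/278) = √(-10498 + 6*I*√177)*278 = 278*√(-10498 + 6*I*√177)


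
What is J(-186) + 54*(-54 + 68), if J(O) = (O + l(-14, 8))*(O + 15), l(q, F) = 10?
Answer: 30852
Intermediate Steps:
J(O) = (10 + O)*(15 + O) (J(O) = (O + 10)*(O + 15) = (10 + O)*(15 + O))
J(-186) + 54*(-54 + 68) = (150 + (-186)**2 + 25*(-186)) + 54*(-54 + 68) = (150 + 34596 - 4650) + 54*14 = 30096 + 756 = 30852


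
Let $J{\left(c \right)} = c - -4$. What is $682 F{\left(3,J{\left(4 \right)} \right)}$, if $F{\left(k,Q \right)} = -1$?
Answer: $-682$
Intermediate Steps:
$J{\left(c \right)} = 4 + c$ ($J{\left(c \right)} = c + 4 = 4 + c$)
$682 F{\left(3,J{\left(4 \right)} \right)} = 682 \left(-1\right) = -682$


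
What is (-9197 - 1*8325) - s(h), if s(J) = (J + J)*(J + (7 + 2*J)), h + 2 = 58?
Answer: -37122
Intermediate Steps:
h = 56 (h = -2 + 58 = 56)
s(J) = 2*J*(7 + 3*J) (s(J) = (2*J)*(7 + 3*J) = 2*J*(7 + 3*J))
(-9197 - 1*8325) - s(h) = (-9197 - 1*8325) - 2*56*(7 + 3*56) = (-9197 - 8325) - 2*56*(7 + 168) = -17522 - 2*56*175 = -17522 - 1*19600 = -17522 - 19600 = -37122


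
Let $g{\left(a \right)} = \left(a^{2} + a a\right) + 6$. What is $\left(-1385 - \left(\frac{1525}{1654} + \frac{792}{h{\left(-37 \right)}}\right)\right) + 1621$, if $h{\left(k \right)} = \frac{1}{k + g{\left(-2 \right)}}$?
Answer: $\frac{30518083}{1654} \approx 18451.0$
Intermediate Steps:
$g{\left(a \right)} = 6 + 2 a^{2}$ ($g{\left(a \right)} = \left(a^{2} + a^{2}\right) + 6 = 2 a^{2} + 6 = 6 + 2 a^{2}$)
$h{\left(k \right)} = \frac{1}{14 + k}$ ($h{\left(k \right)} = \frac{1}{k + \left(6 + 2 \left(-2\right)^{2}\right)} = \frac{1}{k + \left(6 + 2 \cdot 4\right)} = \frac{1}{k + \left(6 + 8\right)} = \frac{1}{k + 14} = \frac{1}{14 + k}$)
$\left(-1385 - \left(\frac{1525}{1654} + \frac{792}{h{\left(-37 \right)}}\right)\right) + 1621 = \left(-1385 - \left(-18216 + \frac{1525}{1654}\right)\right) + 1621 = \left(-1385 - \left(\frac{1525}{1654} + \frac{792}{\frac{1}{-23}}\right)\right) + 1621 = \left(-1385 - \left(\frac{1525}{1654} + \frac{792}{- \frac{1}{23}}\right)\right) + 1621 = \left(-1385 - - \frac{30127739}{1654}\right) + 1621 = \left(-1385 + \left(- \frac{1525}{1654} + 18216\right)\right) + 1621 = \left(-1385 + \frac{30127739}{1654}\right) + 1621 = \frac{27836949}{1654} + 1621 = \frac{30518083}{1654}$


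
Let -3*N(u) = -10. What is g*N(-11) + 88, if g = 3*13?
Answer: 218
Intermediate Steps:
N(u) = 10/3 (N(u) = -⅓*(-10) = 10/3)
g = 39
g*N(-11) + 88 = 39*(10/3) + 88 = 130 + 88 = 218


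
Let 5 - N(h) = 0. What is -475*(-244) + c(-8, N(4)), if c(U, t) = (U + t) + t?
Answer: 115902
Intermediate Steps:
N(h) = 5 (N(h) = 5 - 1*0 = 5 + 0 = 5)
c(U, t) = U + 2*t
-475*(-244) + c(-8, N(4)) = -475*(-244) + (-8 + 2*5) = 115900 + (-8 + 10) = 115900 + 2 = 115902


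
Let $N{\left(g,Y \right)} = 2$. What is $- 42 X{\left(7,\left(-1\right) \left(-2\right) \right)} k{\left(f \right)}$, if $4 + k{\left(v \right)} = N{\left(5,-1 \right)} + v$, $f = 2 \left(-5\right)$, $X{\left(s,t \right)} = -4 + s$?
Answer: $1512$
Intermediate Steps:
$f = -10$
$k{\left(v \right)} = -2 + v$ ($k{\left(v \right)} = -4 + \left(2 + v\right) = -2 + v$)
$- 42 X{\left(7,\left(-1\right) \left(-2\right) \right)} k{\left(f \right)} = - 42 \left(-4 + 7\right) \left(-2 - 10\right) = \left(-42\right) 3 \left(-12\right) = \left(-126\right) \left(-12\right) = 1512$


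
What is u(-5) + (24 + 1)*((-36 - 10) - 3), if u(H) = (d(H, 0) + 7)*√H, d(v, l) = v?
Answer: -1225 + 2*I*√5 ≈ -1225.0 + 4.4721*I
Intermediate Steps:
u(H) = √H*(7 + H) (u(H) = (H + 7)*√H = (7 + H)*√H = √H*(7 + H))
u(-5) + (24 + 1)*((-36 - 10) - 3) = √(-5)*(7 - 5) + (24 + 1)*((-36 - 10) - 3) = (I*√5)*2 + 25*(-46 - 3) = 2*I*√5 + 25*(-49) = 2*I*√5 - 1225 = -1225 + 2*I*√5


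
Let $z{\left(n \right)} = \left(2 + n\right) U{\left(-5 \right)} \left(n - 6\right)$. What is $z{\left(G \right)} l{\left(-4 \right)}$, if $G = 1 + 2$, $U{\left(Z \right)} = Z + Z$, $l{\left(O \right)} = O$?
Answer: $-600$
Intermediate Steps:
$U{\left(Z \right)} = 2 Z$
$G = 3$
$z{\left(n \right)} = \left(-20 - 10 n\right) \left(-6 + n\right)$ ($z{\left(n \right)} = \left(2 + n\right) 2 \left(-5\right) \left(n - 6\right) = \left(2 + n\right) \left(-10\right) \left(-6 + n\right) = \left(-20 - 10 n\right) \left(-6 + n\right)$)
$z{\left(G \right)} l{\left(-4 \right)} = \left(120 - 10 \cdot 3^{2} + 40 \cdot 3\right) \left(-4\right) = \left(120 - 90 + 120\right) \left(-4\right) = 150 \left(-4\right) = -600$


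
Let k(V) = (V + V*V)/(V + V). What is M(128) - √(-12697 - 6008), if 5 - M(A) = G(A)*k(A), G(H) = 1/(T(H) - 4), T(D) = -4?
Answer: 209/16 - I*√18705 ≈ 13.063 - 136.77*I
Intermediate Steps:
k(V) = (V + V²)/(2*V) (k(V) = (V + V²)/((2*V)) = (V + V²)*(1/(2*V)) = (V + V²)/(2*V))
G(H) = -⅛ (G(H) = 1/(-4 - 4) = 1/(-8) = -⅛)
M(A) = 81/16 + A/16 (M(A) = 5 - (-1)*(½ + A/2)/8 = 5 - (-1/16 - A/16) = 5 + (1/16 + A/16) = 81/16 + A/16)
M(128) - √(-12697 - 6008) = (81/16 + (1/16)*128) - √(-12697 - 6008) = (81/16 + 8) - √(-18705) = 209/16 - I*√18705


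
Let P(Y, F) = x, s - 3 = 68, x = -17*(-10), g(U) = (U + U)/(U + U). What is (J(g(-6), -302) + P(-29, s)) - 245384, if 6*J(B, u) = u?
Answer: -735793/3 ≈ -2.4526e+5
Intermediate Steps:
g(U) = 1 (g(U) = (2*U)/((2*U)) = (2*U)*(1/(2*U)) = 1)
J(B, u) = u/6
x = 170
s = 71 (s = 3 + 68 = 71)
P(Y, F) = 170
(J(g(-6), -302) + P(-29, s)) - 245384 = ((⅙)*(-302) + 170) - 245384 = (-151/3 + 170) - 245384 = 359/3 - 245384 = -735793/3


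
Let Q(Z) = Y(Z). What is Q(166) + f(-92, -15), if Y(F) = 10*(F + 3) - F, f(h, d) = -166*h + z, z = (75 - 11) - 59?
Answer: 16801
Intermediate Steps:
z = 5 (z = 64 - 59 = 5)
f(h, d) = 5 - 166*h (f(h, d) = -166*h + 5 = 5 - 166*h)
Y(F) = 30 + 9*F (Y(F) = 10*(3 + F) - F = (30 + 10*F) - F = 30 + 9*F)
Q(Z) = 30 + 9*Z
Q(166) + f(-92, -15) = (30 + 9*166) + (5 - 166*(-92)) = (30 + 1494) + (5 + 15272) = 1524 + 15277 = 16801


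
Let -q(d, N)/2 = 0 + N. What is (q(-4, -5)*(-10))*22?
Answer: -2200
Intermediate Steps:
q(d, N) = -2*N (q(d, N) = -2*(0 + N) = -2*N)
(q(-4, -5)*(-10))*22 = (-2*(-5)*(-10))*22 = (10*(-10))*22 = -100*22 = -2200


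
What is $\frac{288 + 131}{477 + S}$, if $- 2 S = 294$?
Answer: $\frac{419}{330} \approx 1.2697$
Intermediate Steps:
$S = -147$ ($S = \left(- \frac{1}{2}\right) 294 = -147$)
$\frac{288 + 131}{477 + S} = \frac{288 + 131}{477 - 147} = \frac{419}{330}$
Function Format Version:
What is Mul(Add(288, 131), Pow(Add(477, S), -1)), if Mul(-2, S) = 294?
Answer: Rational(419, 330) ≈ 1.2697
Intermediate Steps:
S = -147 (S = Mul(Rational(-1, 2), 294) = -147)
Mul(Add(288, 131), Pow(Add(477, S), -1)) = Mul(Add(288, 131), Pow(Add(477, -147), -1)) = Mul(419, Pow(330, -1)) = Mul(419, Rational(1, 330)) = Rational(419, 330)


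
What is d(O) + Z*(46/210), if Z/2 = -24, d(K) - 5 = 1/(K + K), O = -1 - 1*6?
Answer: -391/70 ≈ -5.5857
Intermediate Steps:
O = -7 (O = -1 - 6 = -7)
d(K) = 5 + 1/(2*K) (d(K) = 5 + 1/(K + K) = 5 + 1/(2*K))
Z = -48 (Z = 2*(-24) = -48)
d(O) + Z*(46/210) = (5 + (1/2)/(-7)) - 2208/210 = (5 + (1/2)*(-1/7)) - 2208/210 = (5 - 1/14) - 48*23/105 = 69/14 - 368/35 = -391/70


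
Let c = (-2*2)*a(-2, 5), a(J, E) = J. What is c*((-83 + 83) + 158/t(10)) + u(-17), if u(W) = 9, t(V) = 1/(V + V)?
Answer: 25289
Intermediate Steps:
t(V) = 1/(2*V)
c = 8 (c = -2*2*(-2) = -4*(-2) = 8)
c*((-83 + 83) + 158/t(10)) + u(-17) = 8*((-83 + 83) + 158/(((½)/10))) + 9 = 8*(0 + 158/(((½)*(⅒)))) + 9 = 8*(0 + 158/(1/20)) + 9 = 8*(0 + 158*20) + 9 = 8*(0 + 3160) + 9 = 8*3160 + 9 = 25280 + 9 = 25289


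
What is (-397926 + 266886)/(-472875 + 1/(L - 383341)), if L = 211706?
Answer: 11245525200/40580950313 ≈ 0.27711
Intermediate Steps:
(-397926 + 266886)/(-472875 + 1/(L - 383341)) = (-397926 + 266886)/(-472875 + 1/(211706 - 383341)) = -131040/(-472875 + 1/(-171635)) = -131040/(-472875 - 1/171635) = -131040/(-81161900626/171635) = -131040*(-171635/81161900626) = 11245525200/40580950313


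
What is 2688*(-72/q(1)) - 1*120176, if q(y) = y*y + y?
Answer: -216944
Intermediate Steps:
q(y) = y + y**2 (q(y) = y**2 + y = y + y**2)
2688*(-72/q(1)) - 1*120176 = 2688*(-72/(1 + 1)) - 1*120176 = 2688*(-72/(1*2)) - 120176 = 2688*(-72/2) - 120176 = 2688*(-72*1/2) - 120176 = 2688*(-36) - 120176 = -96768 - 120176 = -216944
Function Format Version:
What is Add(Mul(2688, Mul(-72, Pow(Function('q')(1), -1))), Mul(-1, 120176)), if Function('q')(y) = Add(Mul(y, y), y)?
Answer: -216944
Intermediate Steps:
Function('q')(y) = Add(y, Pow(y, 2)) (Function('q')(y) = Add(Pow(y, 2), y) = Add(y, Pow(y, 2)))
Add(Mul(2688, Mul(-72, Pow(Function('q')(1), -1))), Mul(-1, 120176)) = Add(Mul(2688, Mul(-72, Pow(Mul(1, Add(1, 1)), -1))), Mul(-1, 120176)) = Add(Mul(2688, Mul(-72, Pow(Mul(1, 2), -1))), -120176) = Add(Mul(2688, Mul(-72, Pow(2, -1))), -120176) = Add(Mul(2688, Mul(-72, Rational(1, 2))), -120176) = Add(Mul(2688, -36), -120176) = Add(-96768, -120176) = -216944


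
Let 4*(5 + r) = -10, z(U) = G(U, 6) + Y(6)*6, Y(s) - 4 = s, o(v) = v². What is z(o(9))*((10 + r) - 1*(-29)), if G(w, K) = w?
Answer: 8883/2 ≈ 4441.5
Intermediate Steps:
Y(s) = 4 + s
z(U) = 60 + U (z(U) = U + (4 + 6)*6 = U + 10*6 = U + 60 = 60 + U)
r = -15/2 (r = -5 + (¼)*(-10) = -5 - 5/2 = -15/2 ≈ -7.5000)
z(o(9))*((10 + r) - 1*(-29)) = (60 + 9²)*((10 - 15/2) - 1*(-29)) = (60 + 81)*(5/2 + 29) = 141*(63/2) = 8883/2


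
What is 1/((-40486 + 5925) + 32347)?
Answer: -1/2214 ≈ -0.00045167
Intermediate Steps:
1/((-40486 + 5925) + 32347) = 1/(-34561 + 32347) = 1/(-2214) = -1/2214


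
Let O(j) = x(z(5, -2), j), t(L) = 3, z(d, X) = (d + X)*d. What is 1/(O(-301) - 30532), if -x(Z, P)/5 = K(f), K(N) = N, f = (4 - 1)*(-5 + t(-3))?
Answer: -1/30502 ≈ -3.2785e-5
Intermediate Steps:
z(d, X) = d*(X + d) (z(d, X) = (X + d)*d = d*(X + d))
f = -6 (f = (4 - 1)*(-5 + 3) = 3*(-2) = -6)
x(Z, P) = 30 (x(Z, P) = -5*(-6) = 30)
O(j) = 30
1/(O(-301) - 30532) = 1/(30 - 30532) = 1/(-30502) = -1/30502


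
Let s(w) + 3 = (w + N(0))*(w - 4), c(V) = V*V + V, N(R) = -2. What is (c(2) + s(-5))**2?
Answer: 4356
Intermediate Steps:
c(V) = V + V**2 (c(V) = V**2 + V = V + V**2)
s(w) = -3 + (-4 + w)*(-2 + w) (s(w) = -3 + (w - 2)*(w - 4) = -3 + (-2 + w)*(-4 + w) = -3 + (-4 + w)*(-2 + w))
(c(2) + s(-5))**2 = (2*(1 + 2) + (5 + (-5)**2 - 6*(-5)))**2 = (2*3 + (5 + 25 + 30))**2 = (6 + 60)**2 = 66**2 = 4356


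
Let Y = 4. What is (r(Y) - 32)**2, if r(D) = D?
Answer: 784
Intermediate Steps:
(r(Y) - 32)**2 = (4 - 32)**2 = (-28)**2 = 784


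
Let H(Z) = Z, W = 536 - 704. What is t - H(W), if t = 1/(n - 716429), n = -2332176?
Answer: 512165639/3048605 ≈ 168.00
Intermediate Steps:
t = -1/3048605 (t = 1/(-2332176 - 716429) = 1/(-3048605) = -1/3048605 ≈ -3.2802e-7)
W = -168
t - H(W) = -1/3048605 - 1*(-168) = -1/3048605 + 168 = 512165639/3048605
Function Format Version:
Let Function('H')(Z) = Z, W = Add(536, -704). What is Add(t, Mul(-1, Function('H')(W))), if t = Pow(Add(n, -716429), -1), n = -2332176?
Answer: Rational(512165639, 3048605) ≈ 168.00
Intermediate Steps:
t = Rational(-1, 3048605) (t = Pow(Add(-2332176, -716429), -1) = Pow(-3048605, -1) = Rational(-1, 3048605) ≈ -3.2802e-7)
W = -168
Add(t, Mul(-1, Function('H')(W))) = Add(Rational(-1, 3048605), Mul(-1, -168)) = Add(Rational(-1, 3048605), 168) = Rational(512165639, 3048605)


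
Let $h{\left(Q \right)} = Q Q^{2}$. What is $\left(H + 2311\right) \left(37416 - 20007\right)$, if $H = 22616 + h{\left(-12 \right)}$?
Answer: $403871391$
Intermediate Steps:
$h{\left(Q \right)} = Q^{3}$
$H = 20888$ ($H = 22616 + \left(-12\right)^{3} = 22616 - 1728 = 20888$)
$\left(H + 2311\right) \left(37416 - 20007\right) = \left(20888 + 2311\right) \left(37416 - 20007\right) = 23199 \cdot 17409 = 403871391$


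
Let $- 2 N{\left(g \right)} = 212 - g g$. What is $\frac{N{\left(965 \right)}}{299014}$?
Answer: $\frac{931013}{598028} \approx 1.5568$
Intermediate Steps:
$N{\left(g \right)} = -106 + \frac{g^{2}}{2}$ ($N{\left(g \right)} = - \frac{212 - g g}{2} = - \frac{212 - g^{2}}{2} = -106 + \frac{g^{2}}{2}$)
$\frac{N{\left(965 \right)}}{299014} = \frac{-106 + \frac{965^{2}}{2}}{299014} = \left(-106 + \frac{1}{2} \cdot 931225\right) \frac{1}{299014} = \left(-106 + \frac{931225}{2}\right) \frac{1}{299014} = \frac{931013}{2} \cdot \frac{1}{299014} = \frac{931013}{598028}$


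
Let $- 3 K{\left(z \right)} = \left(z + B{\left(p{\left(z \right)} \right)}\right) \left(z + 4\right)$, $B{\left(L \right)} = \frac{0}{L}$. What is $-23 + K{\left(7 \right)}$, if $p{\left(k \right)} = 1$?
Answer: $- \frac{146}{3} \approx -48.667$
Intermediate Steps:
$B{\left(L \right)} = 0$
$K{\left(z \right)} = - \frac{z \left(4 + z\right)}{3}$ ($K{\left(z \right)} = - \frac{\left(z + 0\right) \left(z + 4\right)}{3} = - \frac{z \left(4 + z\right)}{3}$)
$-23 + K{\left(7 \right)} = -23 + \frac{1}{3} \cdot 7 \left(-4 - 7\right) = -23 + \frac{1}{3} \cdot 7 \left(-11\right) = -23 - \frac{77}{3} = - \frac{146}{3}$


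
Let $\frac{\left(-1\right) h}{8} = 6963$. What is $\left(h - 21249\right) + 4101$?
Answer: $-72852$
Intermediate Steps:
$h = -55704$ ($h = \left(-8\right) 6963 = -55704$)
$\left(h - 21249\right) + 4101 = \left(-55704 - 21249\right) + 4101 = -76953 + 4101 = -72852$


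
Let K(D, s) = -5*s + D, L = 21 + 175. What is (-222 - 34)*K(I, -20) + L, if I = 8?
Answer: -27452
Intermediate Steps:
L = 196
K(D, s) = D - 5*s
(-222 - 34)*K(I, -20) + L = (-222 - 34)*(8 - 5*(-20)) + 196 = -256*(8 + 100) + 196 = -256*108 + 196 = -27648 + 196 = -27452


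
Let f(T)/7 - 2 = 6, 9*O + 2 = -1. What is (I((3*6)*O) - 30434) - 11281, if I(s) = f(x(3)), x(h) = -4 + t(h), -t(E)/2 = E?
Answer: -41659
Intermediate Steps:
O = -1/3 (O = -2/9 + (1/9)*(-1) = -2/9 - 1/9 = -1/3 ≈ -0.33333)
t(E) = -2*E
x(h) = -4 - 2*h
f(T) = 56 (f(T) = 14 + 7*6 = 14 + 42 = 56)
I(s) = 56
(I((3*6)*O) - 30434) - 11281 = (56 - 30434) - 11281 = -30378 - 11281 = -41659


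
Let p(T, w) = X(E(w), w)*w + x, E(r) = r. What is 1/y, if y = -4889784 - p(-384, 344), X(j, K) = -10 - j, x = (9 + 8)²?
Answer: -1/4768297 ≈ -2.0972e-7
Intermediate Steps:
x = 289 (x = 17² = 289)
p(T, w) = 289 + w*(-10 - w) (p(T, w) = (-10 - w)*w + 289 = w*(-10 - w) + 289 = 289 + w*(-10 - w))
y = -4768297 (y = -4889784 - (289 - 1*344*(10 + 344)) = -4889784 - (289 - 1*344*354) = -4889784 - (289 - 121776) = -4889784 - 1*(-121487) = -4889784 + 121487 = -4768297)
1/y = 1/(-4768297) = -1/4768297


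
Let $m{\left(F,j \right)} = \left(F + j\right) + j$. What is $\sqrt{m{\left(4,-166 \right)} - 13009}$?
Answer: $i \sqrt{13337} \approx 115.49 i$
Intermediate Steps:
$m{\left(F,j \right)} = F + 2 j$
$\sqrt{m{\left(4,-166 \right)} - 13009} = \sqrt{\left(4 + 2 \left(-166\right)\right) - 13009} = \sqrt{\left(4 - 332\right) - 13009} = \sqrt{-328 - 13009} = \sqrt{-13337} = i \sqrt{13337}$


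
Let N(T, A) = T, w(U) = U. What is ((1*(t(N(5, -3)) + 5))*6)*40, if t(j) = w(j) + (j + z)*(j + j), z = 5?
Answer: 26400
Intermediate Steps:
t(j) = j + 2*j*(5 + j) (t(j) = j + (j + 5)*(j + j) = j + (5 + j)*(2*j) = j + 2*j*(5 + j))
((1*(t(N(5, -3)) + 5))*6)*40 = ((1*(5*(11 + 2*5) + 5))*6)*40 = ((1*(5*(11 + 10) + 5))*6)*40 = ((1*(5*21 + 5))*6)*40 = ((1*(105 + 5))*6)*40 = ((1*110)*6)*40 = (110*6)*40 = 660*40 = 26400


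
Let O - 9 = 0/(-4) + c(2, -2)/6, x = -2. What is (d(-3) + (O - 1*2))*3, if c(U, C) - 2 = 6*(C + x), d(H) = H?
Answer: 1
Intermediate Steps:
c(U, C) = -10 + 6*C (c(U, C) = 2 + 6*(C - 2) = 2 + 6*(-2 + C) = 2 + (-12 + 6*C) = -10 + 6*C)
O = 16/3 (O = 9 + (0/(-4) + (-10 + 6*(-2))/6) = 9 + (0*(-1/4) + (-10 - 12)*(1/6)) = 9 + (0 - 22*1/6) = 9 + (0 - 11/3) = 9 - 11/3 = 16/3 ≈ 5.3333)
(d(-3) + (O - 1*2))*3 = (-3 + (16/3 - 1*2))*3 = (-3 + (16/3 - 2))*3 = (-3 + 10/3)*3 = (1/3)*3 = 1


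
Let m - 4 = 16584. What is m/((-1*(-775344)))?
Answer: 143/6684 ≈ 0.021394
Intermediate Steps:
m = 16588 (m = 4 + 16584 = 16588)
m/((-1*(-775344))) = 16588/((-1*(-775344))) = 16588/775344 = 16588*(1/775344) = 143/6684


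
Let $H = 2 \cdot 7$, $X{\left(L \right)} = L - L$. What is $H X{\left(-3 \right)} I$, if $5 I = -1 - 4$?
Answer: $0$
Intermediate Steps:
$X{\left(L \right)} = 0$
$H = 14$
$I = -1$ ($I = \frac{-1 - 4}{5} = \frac{1}{5} \left(-5\right) = -1$)
$H X{\left(-3 \right)} I = 14 \cdot 0 \left(-1\right) = 0 \left(-1\right) = 0$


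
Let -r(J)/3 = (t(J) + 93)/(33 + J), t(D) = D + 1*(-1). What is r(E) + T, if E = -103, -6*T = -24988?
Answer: 874481/210 ≈ 4164.2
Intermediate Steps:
t(D) = -1 + D (t(D) = D - 1 = -1 + D)
T = 12494/3 (T = -1/6*(-24988) = 12494/3 ≈ 4164.7)
r(J) = -3*(92 + J)/(33 + J) (r(J) = -3*((-1 + J) + 93)/(33 + J) = -3*(92 + J)/(33 + J))
r(E) + T = 3*(-92 - 1*(-103))/(33 - 103) + 12494/3 = 3*(-92 + 103)/(-70) + 12494/3 = 3*(-1/70)*11 + 12494/3 = -33/70 + 12494/3 = 874481/210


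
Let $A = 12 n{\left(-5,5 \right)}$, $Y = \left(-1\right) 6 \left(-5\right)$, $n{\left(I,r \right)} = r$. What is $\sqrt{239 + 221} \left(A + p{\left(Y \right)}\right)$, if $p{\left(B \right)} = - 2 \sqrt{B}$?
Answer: $4 \sqrt{115} \left(30 - \sqrt{30}\right) \approx 1051.9$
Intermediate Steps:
$Y = 30$ ($Y = \left(-6\right) \left(-5\right) = 30$)
$A = 60$ ($A = 12 \cdot 5 = 60$)
$\sqrt{239 + 221} \left(A + p{\left(Y \right)}\right) = \sqrt{239 + 221} \left(60 - 2 \sqrt{30}\right) = \sqrt{460} \left(60 - 2 \sqrt{30}\right) = 2 \sqrt{115} \left(60 - 2 \sqrt{30}\right)$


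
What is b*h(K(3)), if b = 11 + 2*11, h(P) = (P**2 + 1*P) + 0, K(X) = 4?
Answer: 660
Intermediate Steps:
h(P) = P + P**2 (h(P) = (P**2 + P) + 0 = (P + P**2) + 0 = P + P**2)
b = 33 (b = 11 + 22 = 33)
b*h(K(3)) = 33*(4*(1 + 4)) = 33*(4*5) = 33*20 = 660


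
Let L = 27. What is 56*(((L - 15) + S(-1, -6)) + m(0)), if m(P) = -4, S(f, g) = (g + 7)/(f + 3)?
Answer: 476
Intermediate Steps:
S(f, g) = (7 + g)/(3 + f)
56*(((L - 15) + S(-1, -6)) + m(0)) = 56*(((27 - 15) + (7 - 6)/(3 - 1)) - 4) = 56*((12 + 1/2) - 4) = 56*((12 + (½)*1) - 4) = 56*((12 + ½) - 4) = 56*(25/2 - 4) = 56*(17/2) = 476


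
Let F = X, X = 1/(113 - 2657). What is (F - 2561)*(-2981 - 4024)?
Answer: 15212956975/848 ≈ 1.7940e+7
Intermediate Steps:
X = -1/2544 (X = 1/(-2544) = -1/2544 ≈ -0.00039308)
F = -1/2544 ≈ -0.00039308
(F - 2561)*(-2981 - 4024) = (-1/2544 - 2561)*(-2981 - 4024) = -6515185/2544*(-7005) = 15212956975/848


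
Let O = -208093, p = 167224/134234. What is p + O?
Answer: -13966494269/67117 ≈ -2.0809e+5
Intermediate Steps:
p = 83612/67117 (p = 167224*(1/134234) = 83612/67117 ≈ 1.2458)
p + O = 83612/67117 - 208093 = -13966494269/67117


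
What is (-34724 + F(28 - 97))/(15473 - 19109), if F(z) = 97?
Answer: 34627/3636 ≈ 9.5234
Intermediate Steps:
(-34724 + F(28 - 97))/(15473 - 19109) = (-34724 + 97)/(15473 - 19109) = -34627/(-3636) = -34627*(-1/3636) = 34627/3636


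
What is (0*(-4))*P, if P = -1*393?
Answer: 0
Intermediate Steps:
P = -393
(0*(-4))*P = (0*(-4))*(-393) = 0*(-393) = 0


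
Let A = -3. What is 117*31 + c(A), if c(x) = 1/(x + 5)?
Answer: 7255/2 ≈ 3627.5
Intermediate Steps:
c(x) = 1/(5 + x)
117*31 + c(A) = 117*31 + 1/(5 - 3) = 3627 + 1/2 = 3627 + ½ = 7255/2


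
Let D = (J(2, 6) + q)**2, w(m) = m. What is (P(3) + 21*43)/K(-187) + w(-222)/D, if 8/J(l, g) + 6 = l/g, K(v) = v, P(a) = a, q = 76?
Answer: -734343045/150331544 ≈ -4.8848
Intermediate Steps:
J(l, g) = 8/(-6 + l/g)
D = 1607824/289 (D = (-8*6/(-1*2 + 6*6) + 76)**2 = (-8*6/(-2 + 36) + 76)**2 = (-8*6/34 + 76)**2 = (-8*6*1/34 + 76)**2 = (-24/17 + 76)**2 = (1268/17)**2 = 1607824/289 ≈ 5563.4)
(P(3) + 21*43)/K(-187) + w(-222)/D = (3 + 21*43)/(-187) - 222/1607824/289 = (3 + 903)*(-1/187) - 222*289/1607824 = 906*(-1/187) - 32079/803912 = -906/187 - 32079/803912 = -734343045/150331544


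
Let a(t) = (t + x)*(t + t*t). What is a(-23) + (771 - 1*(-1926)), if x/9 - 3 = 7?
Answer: 36599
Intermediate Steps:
x = 90 (x = 27 + 9*7 = 27 + 63 = 90)
a(t) = (90 + t)*(t + t**2) (a(t) = (t + 90)*(t + t*t) = (90 + t)*(t + t**2))
a(-23) + (771 - 1*(-1926)) = -23*(90 + (-23)**2 + 91*(-23)) + (771 - 1*(-1926)) = -23*(90 + 529 - 2093) + (771 + 1926) = -23*(-1474) + 2697 = 33902 + 2697 = 36599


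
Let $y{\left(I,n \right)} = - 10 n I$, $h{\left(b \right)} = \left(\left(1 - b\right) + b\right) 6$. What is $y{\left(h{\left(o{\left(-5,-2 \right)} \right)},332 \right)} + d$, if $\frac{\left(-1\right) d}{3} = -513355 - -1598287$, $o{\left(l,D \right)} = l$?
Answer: $-3274716$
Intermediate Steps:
$d = -3254796$ ($d = - 3 \left(-513355 - -1598287\right) = - 3 \left(-513355 + 1598287\right) = \left(-3\right) 1084932 = -3254796$)
$h{\left(b \right)} = 6$ ($h{\left(b \right)} = 1 \cdot 6 = 6$)
$y{\left(I,n \right)} = - 10 I n$
$y{\left(h{\left(o{\left(-5,-2 \right)} \right)},332 \right)} + d = \left(-10\right) 6 \cdot 332 - 3254796 = -19920 - 3254796 = -3274716$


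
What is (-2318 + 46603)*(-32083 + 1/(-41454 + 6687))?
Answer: -49396802581670/34767 ≈ -1.4208e+9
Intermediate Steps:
(-2318 + 46603)*(-32083 + 1/(-41454 + 6687)) = 44285*(-32083 + 1/(-34767)) = 44285*(-32083 - 1/34767) = 44285*(-1115429662/34767) = -49396802581670/34767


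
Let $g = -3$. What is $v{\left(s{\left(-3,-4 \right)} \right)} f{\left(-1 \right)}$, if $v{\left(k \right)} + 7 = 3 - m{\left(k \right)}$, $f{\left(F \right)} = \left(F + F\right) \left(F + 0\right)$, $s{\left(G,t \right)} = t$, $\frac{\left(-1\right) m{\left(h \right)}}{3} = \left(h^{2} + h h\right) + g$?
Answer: $166$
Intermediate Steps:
$m{\left(h \right)} = 9 - 6 h^{2}$ ($m{\left(h \right)} = - 3 \left(\left(h^{2} + h h\right) - 3\right) = - 3 \left(\left(h^{2} + h^{2}\right) - 3\right) = - 3 \left(2 h^{2} - 3\right) = - 3 \left(-3 + 2 h^{2}\right) = 9 - 6 h^{2}$)
$f{\left(F \right)} = 2 F^{2}$ ($f{\left(F \right)} = 2 F F = 2 F^{2}$)
$v{\left(k \right)} = -13 + 6 k^{2}$ ($v{\left(k \right)} = -7 - \left(6 - 6 k^{2}\right) = -7 + \left(3 + \left(-9 + 6 k^{2}\right)\right) = -7 + \left(-6 + 6 k^{2}\right) = -13 + 6 k^{2}$)
$v{\left(s{\left(-3,-4 \right)} \right)} f{\left(-1 \right)} = \left(-13 + 6 \left(-4\right)^{2}\right) 2 \left(-1\right)^{2} = \left(-13 + 6 \cdot 16\right) 2 \cdot 1 = \left(-13 + 96\right) 2 = 83 \cdot 2 = 166$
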